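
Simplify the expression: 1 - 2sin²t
1 - 2sin²t = cos(2t) (using Double angle)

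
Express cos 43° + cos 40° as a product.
cos 43° + cos 40° = 2 cos(41.5°) cos(1.5°)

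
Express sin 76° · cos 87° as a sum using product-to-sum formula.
sin 76° cos 87° = (1/2)[sin(76°+87°) + sin(76°-87°)]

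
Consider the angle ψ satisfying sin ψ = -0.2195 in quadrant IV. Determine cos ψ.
cos ψ = √(1 - sin²ψ) = 0.9756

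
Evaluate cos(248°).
cos(248°) = -0.3746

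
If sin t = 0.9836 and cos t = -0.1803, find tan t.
tan t = sin t / cos t = -5.455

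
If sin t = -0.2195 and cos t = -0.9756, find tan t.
tan t = sin t / cos t = 0.225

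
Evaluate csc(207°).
csc(207°) = -2.203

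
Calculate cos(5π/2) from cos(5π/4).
cos(5π/2) = cos²5π/4 - sin²5π/4 = 0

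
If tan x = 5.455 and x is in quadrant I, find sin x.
sin x = 0.9836 (using tan²x + 1 = sec²x)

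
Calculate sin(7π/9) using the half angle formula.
sin(7π/9) = √((1 - cos 14π/9)/2) = 0.6428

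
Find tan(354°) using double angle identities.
tan(354°) = 2 tan 177° / (1 - tan²177°) = -0.1051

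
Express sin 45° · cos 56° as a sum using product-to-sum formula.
sin 45° cos 56° = (1/2)[sin(45°+56°) + sin(45°-56°)]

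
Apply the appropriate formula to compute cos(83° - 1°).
cos(83° - 1°) = cos 83° cos 1° + sin 83° sin 1° = 0.1392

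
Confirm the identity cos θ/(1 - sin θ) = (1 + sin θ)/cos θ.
RHS = (1 + sin θ)(1 - sin θ) / (cos θ(1 - sin θ)) = (1 - sin²θ) / (cos θ(1 - sin θ)) = cos²θ / (cos θ(1 - sin θ)) = cos θ/(1 - sin θ) = LHS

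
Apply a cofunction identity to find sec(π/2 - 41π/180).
sec(π/2 - 41π/180) = csc(41π/180) = 1.524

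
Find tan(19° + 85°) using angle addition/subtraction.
tan(19° + 85°) = (tan 19° + tan 85°)/(1 - tan 19° tan 85°) = -4.011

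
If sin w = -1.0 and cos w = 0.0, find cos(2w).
cos(2w) = cos²w - sin²w = -1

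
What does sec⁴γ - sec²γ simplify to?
sec⁴γ - sec²γ = tan⁴γ + tan²γ (using Pythagorean)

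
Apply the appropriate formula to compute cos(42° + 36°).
cos(42° + 36°) = cos 42° cos 36° - sin 42° sin 36° = 0.2079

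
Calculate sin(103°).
sin(103°) = 0.9744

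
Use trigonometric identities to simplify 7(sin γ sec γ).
7(sin γ sec γ) = 7(tan γ) (using Reciprocal + quotient)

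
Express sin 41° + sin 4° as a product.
sin 41° + sin 4° = 2 sin(22.5°) cos(18.5°)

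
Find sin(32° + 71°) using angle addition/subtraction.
sin(32° + 71°) = sin 32° cos 71° + cos 32° sin 71° = 0.9744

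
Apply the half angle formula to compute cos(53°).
cos(53°) = √((1 + cos 106°)/2) = 0.6018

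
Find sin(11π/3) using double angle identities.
sin(11π/3) = 2 sin 11π/6 cos 11π/6 = -√3/2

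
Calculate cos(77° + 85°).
cos(77° + 85°) = cos 77° cos 85° - sin 77° sin 85° = -0.9511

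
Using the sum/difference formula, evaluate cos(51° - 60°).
cos(51° - 60°) = cos 51° cos 60° + sin 51° sin 60° = 0.9877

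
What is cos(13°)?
cos(13°) = 0.9744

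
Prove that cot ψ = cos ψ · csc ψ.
RHS = cos ψ · (1/sin ψ) = cos ψ/sin ψ = cot ψ = LHS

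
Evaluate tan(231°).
tan(231°) = 1.235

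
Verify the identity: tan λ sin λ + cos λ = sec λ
LHS = sin²λ/cos λ + cos λ = (sin²λ + cos²λ)/cos λ = 1/cos λ = sec λ = RHS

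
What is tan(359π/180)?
tan(359π/180) = -0.01746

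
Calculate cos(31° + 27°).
cos(31° + 27°) = cos 31° cos 27° - sin 31° sin 27° = 0.5299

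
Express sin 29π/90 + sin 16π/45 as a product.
sin 29π/90 + sin 16π/45 = 2 sin(61π/180) cos(-π/60)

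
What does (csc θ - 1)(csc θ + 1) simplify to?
(csc θ - 1)(csc θ + 1) = cot²θ (using Diff. of squares)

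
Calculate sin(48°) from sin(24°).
sin(48°) = 2 sin 24° cos 24° = 0.7431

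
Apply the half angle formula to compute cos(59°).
cos(59°) = √((1 + cos 118°)/2) = 0.515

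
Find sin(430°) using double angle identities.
sin(430°) = 2 sin 215° cos 215° = 0.9397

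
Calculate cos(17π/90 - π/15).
cos(17π/90 - π/15) = cos 17π/90 cos π/15 + sin 17π/90 sin π/15 = 0.9272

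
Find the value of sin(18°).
sin(18°) = 0.309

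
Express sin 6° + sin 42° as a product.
sin 6° + sin 42° = 2 sin(24°) cos(-18°)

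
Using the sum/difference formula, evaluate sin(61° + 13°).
sin(61° + 13°) = sin 61° cos 13° + cos 61° sin 13° = 0.9613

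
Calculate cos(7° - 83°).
cos(7° - 83°) = cos 7° cos 83° + sin 7° sin 83° = 0.2419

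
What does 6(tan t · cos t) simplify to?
6(tan t · cos t) = 6(sin t) (using Quotient identity)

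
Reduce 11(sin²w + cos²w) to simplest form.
11(sin²w + cos²w) = 11 (using Pythagorean identity)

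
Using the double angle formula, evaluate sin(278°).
sin(278°) = 2 sin 139° cos 139° = -0.9903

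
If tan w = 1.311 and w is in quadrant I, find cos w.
cos w = 0.6065 (using tan²w + 1 = sec²w)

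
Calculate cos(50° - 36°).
cos(50° - 36°) = cos 50° cos 36° + sin 50° sin 36° = 0.9703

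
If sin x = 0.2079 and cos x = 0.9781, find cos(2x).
cos(2x) = cos²x - sin²x = 0.9135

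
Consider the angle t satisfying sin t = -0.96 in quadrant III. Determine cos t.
cos t = ±√(1 - sin²t) = -0.28 (negative in QIII)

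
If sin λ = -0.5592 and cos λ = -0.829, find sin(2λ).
sin(2λ) = 2 sin λ cos λ = 0.9272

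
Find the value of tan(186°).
tan(186°) = 0.1051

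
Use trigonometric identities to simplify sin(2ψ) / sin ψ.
sin(2ψ) / sin ψ = 2 cos ψ (using Double angle)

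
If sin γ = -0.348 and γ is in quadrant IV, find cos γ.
cos γ = 0.9375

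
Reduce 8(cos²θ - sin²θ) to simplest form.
8(cos²θ - sin²θ) = 8(cos(2θ)) (using Double angle)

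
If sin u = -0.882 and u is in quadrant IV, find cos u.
cos u = 0.4712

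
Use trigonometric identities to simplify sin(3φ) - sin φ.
sin(3φ) - sin φ = 2 cos(2φ) sin φ (using Sum-to-product)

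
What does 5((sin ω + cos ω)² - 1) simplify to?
5((sin ω + cos ω)² - 1) = 5(sin(2ω)) (using Pythagorean + double angle)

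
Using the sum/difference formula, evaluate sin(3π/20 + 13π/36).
sin(3π/20 + 13π/36) = sin 3π/20 cos 13π/36 + cos 3π/20 sin 13π/36 = 0.9994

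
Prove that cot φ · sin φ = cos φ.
LHS = (cos φ/sin φ) · sin φ = cos φ = RHS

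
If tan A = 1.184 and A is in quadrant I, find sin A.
sin A = 0.764 (using tan²A + 1 = sec²A)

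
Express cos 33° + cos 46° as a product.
cos 33° + cos 46° = 2 cos(39.5°) cos(-6.5°)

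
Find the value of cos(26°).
cos(26°) = 0.8988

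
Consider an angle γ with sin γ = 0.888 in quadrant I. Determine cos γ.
cos γ = √(1 - sin²γ) = 0.4598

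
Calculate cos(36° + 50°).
cos(36° + 50°) = cos 36° cos 50° - sin 36° sin 50° = 0.06976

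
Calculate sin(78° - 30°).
sin(78° - 30°) = sin 78° cos 30° - cos 78° sin 30° = 0.7431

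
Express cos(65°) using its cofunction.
cos(65°) = sin(90° - 65°) = sin(25°)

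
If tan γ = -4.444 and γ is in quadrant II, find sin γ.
sin γ = 0.9756 (using tan²γ + 1 = sec²γ)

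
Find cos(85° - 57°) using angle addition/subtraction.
cos(85° - 57°) = cos 85° cos 57° + sin 85° sin 57° = 0.8829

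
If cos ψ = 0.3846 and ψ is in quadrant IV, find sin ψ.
sin ψ = -0.9231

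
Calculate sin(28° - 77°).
sin(28° - 77°) = sin 28° cos 77° - cos 28° sin 77° = -0.7547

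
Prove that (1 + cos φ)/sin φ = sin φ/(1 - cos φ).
RHS = sin φ(1 + cos φ) / ((1 - cos φ)(1 + cos φ)) = sin φ(1 + cos φ) / (1 - cos²φ) = sin φ(1 + cos φ) / sin²φ = (1 + cos φ)/sin φ = LHS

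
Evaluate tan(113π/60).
tan(113π/60) = -0.3839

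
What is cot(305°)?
cot(305°) = -0.7002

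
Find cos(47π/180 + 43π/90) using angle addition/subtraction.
cos(47π/180 + 43π/90) = cos 47π/180 cos 43π/90 - sin 47π/180 sin 43π/90 = -0.682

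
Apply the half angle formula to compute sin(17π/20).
sin(17π/20) = √((1 - cos 17π/10)/2) = 0.454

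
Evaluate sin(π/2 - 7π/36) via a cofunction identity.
sin(π/2 - 7π/36) = cos(7π/36) = 0.8192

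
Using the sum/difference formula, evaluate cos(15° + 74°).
cos(15° + 74°) = cos 15° cos 74° - sin 15° sin 74° = 0.01745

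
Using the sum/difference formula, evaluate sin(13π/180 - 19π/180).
sin(13π/180 - 19π/180) = sin 13π/180 cos 19π/180 - cos 13π/180 sin 19π/180 = -0.1045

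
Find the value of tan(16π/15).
tan(16π/15) = 0.2126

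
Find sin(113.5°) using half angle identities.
sin(113.5°) = √((1 - cos 227°)/2) = 0.9171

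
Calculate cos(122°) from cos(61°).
cos(122°) = cos²61° - sin²61° = -0.5299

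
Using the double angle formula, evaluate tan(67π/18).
tan(67π/18) = 2 tan 67π/36 / (1 - tan²67π/36) = -1.192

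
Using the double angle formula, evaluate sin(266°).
sin(266°) = 2 sin 133° cos 133° = -0.9976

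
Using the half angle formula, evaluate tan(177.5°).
tan(177.5°) = sin 355° / (1 + cos 355°) = -0.04366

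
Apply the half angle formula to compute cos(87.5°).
cos(87.5°) = √((1 + cos 175°)/2) = 0.04362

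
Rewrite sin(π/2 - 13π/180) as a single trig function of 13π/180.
sin(π/2 - 13π/180) = cos(13π/180)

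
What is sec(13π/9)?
sec(13π/9) = -5.759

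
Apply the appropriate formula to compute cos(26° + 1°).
cos(26° + 1°) = cos 26° cos 1° - sin 26° sin 1° = 0.891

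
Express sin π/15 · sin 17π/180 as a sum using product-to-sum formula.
sin π/15 sin 17π/180 = (1/2)[cos(π/15-17π/180) - cos(π/15+17π/180)]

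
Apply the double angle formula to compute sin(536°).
sin(536°) = 2 sin 268° cos 268° = 0.06976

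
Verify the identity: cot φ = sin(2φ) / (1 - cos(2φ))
RHS = 2 sin φ cos φ / (2sin²φ) = cos φ/sin φ = cot φ = LHS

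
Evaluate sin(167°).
sin(167°) = 0.225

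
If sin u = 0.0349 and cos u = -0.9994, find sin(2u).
sin(2u) = 2 sin u cos u = -0.06976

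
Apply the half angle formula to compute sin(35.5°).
sin(35.5°) = √((1 - cos 71°)/2) = 0.5807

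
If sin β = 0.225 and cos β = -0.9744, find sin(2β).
sin(2β) = 2 sin β cos β = -0.4385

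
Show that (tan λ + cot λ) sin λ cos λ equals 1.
LHS = (sin λ/cos λ + cos λ/sin λ) sin λ cos λ = ((sin²λ + cos²λ)/(sin λ cos λ)) · sin λ cos λ = sin²λ + cos²λ = 1 = RHS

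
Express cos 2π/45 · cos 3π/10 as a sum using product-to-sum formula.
cos 2π/45 cos 3π/10 = (1/2)[cos(2π/45-3π/10) + cos(2π/45+3π/10)]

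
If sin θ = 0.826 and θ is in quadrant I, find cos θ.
cos θ = 0.5637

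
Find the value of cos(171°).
cos(171°) = -0.9877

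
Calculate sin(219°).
sin(219°) = -0.6293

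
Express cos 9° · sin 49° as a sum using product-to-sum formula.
cos 9° sin 49° = (1/2)[sin(9°+49°) - sin(9°-49°)]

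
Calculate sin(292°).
sin(292°) = -0.9272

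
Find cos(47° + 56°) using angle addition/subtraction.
cos(47° + 56°) = cos 47° cos 56° - sin 47° sin 56° = -0.225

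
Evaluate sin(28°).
sin(28°) = 0.4695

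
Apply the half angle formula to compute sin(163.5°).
sin(163.5°) = √((1 - cos 327°)/2) = 0.284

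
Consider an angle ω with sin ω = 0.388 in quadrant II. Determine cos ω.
cos ω = ±√(1 - sin²ω) = -0.9217 (negative in QII)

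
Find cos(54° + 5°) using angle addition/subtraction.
cos(54° + 5°) = cos 54° cos 5° - sin 54° sin 5° = 0.515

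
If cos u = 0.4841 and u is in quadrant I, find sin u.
sin u = 0.875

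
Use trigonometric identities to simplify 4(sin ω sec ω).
4(sin ω sec ω) = 4(tan ω) (using Reciprocal + quotient)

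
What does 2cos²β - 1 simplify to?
2cos²β - 1 = cos(2β) (using Double angle)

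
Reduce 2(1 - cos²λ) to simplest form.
2(1 - cos²λ) = 2(sin²λ) (using Pythagorean identity)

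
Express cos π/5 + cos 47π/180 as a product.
cos π/5 + cos 47π/180 = 2 cos(83π/360) cos(-11π/360)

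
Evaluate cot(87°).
cot(87°) = 0.05241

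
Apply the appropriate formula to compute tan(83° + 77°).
tan(83° + 77°) = (tan 83° + tan 77°)/(1 - tan 83° tan 77°) = -0.364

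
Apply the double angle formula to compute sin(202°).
sin(202°) = 2 sin 101° cos 101° = -0.3746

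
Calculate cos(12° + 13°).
cos(12° + 13°) = cos 12° cos 13° - sin 12° sin 13° = 0.9063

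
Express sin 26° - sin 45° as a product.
sin 26° - sin 45° = 2 cos(35.5°) sin(-9.5°)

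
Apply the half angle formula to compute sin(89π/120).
sin(89π/120) = √((1 - cos 89π/60)/2) = 0.7254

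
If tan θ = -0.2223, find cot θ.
cot θ = 1/tan θ = -4.498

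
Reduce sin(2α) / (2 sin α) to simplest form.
sin(2α) / (2 sin α) = cos α (using Double angle)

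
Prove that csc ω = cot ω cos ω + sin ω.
RHS = cos²ω/sin ω + sin ω = (cos²ω + sin²ω)/sin ω = 1/sin ω = csc ω = LHS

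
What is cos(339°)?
cos(339°) = 0.9336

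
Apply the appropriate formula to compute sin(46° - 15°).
sin(46° - 15°) = sin 46° cos 15° - cos 46° sin 15° = 0.515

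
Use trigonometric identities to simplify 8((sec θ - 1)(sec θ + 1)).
8((sec θ - 1)(sec θ + 1)) = 8(tan²θ) (using Diff. of squares)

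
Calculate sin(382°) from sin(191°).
sin(382°) = 2 sin 191° cos 191° = 0.3746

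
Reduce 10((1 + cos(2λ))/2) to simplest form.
10((1 + cos(2λ))/2) = 10(cos²λ) (using Power reduction)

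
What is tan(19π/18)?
tan(19π/18) = 0.1763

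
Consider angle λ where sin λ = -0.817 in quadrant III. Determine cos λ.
cos λ = ±√(1 - sin²λ) = -0.5766 (negative in QIII)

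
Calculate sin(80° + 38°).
sin(80° + 38°) = sin 80° cos 38° + cos 80° sin 38° = 0.8829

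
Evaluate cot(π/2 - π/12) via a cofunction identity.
cot(π/2 - π/12) = tan(π/12) = 2-√3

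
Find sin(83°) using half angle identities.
sin(83°) = √((1 - cos 166°)/2) = 0.9925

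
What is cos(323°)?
cos(323°) = 0.7986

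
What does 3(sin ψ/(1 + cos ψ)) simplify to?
3(sin ψ/(1 + cos ψ)) = 3(tan(ψ/2)) (using Half angle)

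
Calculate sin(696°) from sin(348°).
sin(696°) = 2 sin 348° cos 348° = -0.4067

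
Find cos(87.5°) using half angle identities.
cos(87.5°) = √((1 + cos 175°)/2) = 0.04362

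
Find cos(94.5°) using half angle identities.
cos(94.5°) = -√((1 + cos 189°)/2) = -0.07846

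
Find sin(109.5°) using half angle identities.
sin(109.5°) = √((1 - cos 219°)/2) = 0.9426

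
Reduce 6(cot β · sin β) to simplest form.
6(cot β · sin β) = 6(cos β) (using Quotient identity)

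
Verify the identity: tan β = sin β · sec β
RHS = sin β · (1/cos β) = sin β/cos β = tan β = LHS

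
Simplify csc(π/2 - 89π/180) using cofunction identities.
csc(π/2 - 89π/180) = sec(89π/180)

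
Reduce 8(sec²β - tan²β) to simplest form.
8(sec²β - tan²β) = 8 (using Pythagorean identity)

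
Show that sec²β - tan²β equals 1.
LHS = 1/cos²β - sin²β/cos²β = (1 - sin²β)/cos²β = cos²β/cos²β = 1 = RHS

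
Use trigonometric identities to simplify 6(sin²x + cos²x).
6(sin²x + cos²x) = 6 (using Pythagorean identity)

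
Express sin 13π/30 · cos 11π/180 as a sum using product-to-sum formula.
sin 13π/30 cos 11π/180 = (1/2)[sin(13π/30+11π/180) + sin(13π/30-11π/180)]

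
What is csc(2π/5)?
csc(2π/5) = 1.051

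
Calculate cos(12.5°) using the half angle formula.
cos(12.5°) = √((1 + cos 25°)/2) = 0.9763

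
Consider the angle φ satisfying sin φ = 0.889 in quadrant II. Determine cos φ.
cos φ = ±√(1 - sin²φ) = -0.4579 (negative in QII)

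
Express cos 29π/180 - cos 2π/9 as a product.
cos 29π/180 - cos 2π/9 = -2 sin(23π/120) sin(-11π/360)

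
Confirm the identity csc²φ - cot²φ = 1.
LHS = 1/sin²φ - cos²φ/sin²φ = (1 - cos²φ)/sin²φ = sin²φ/sin²φ = 1 = RHS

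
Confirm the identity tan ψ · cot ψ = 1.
LHS = (sin ψ/cos ψ) · (cos ψ/sin ψ) = 1 = RHS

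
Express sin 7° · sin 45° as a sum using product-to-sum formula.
sin 7° sin 45° = (1/2)[cos(7°-45°) - cos(7°+45°)]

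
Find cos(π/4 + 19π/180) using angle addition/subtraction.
cos(π/4 + 19π/180) = cos π/4 cos 19π/180 - sin π/4 sin 19π/180 = 0.4384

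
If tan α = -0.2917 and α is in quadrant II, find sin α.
sin α = 0.28 (using tan²α + 1 = sec²α)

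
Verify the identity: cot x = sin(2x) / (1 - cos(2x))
RHS = 2 sin x cos x / (2sin²x) = cos x/sin x = cot x = LHS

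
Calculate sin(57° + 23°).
sin(57° + 23°) = sin 57° cos 23° + cos 57° sin 23° = 0.9848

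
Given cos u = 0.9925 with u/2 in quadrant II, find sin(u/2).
sin(u/2) = ±√((1 - cos u)/2); positive since u/2 ∈ QII, so sin(u/2) = 0.06124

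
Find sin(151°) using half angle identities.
sin(151°) = √((1 - cos 302°)/2) = 0.4848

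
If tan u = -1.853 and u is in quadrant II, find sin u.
sin u = 0.88 (using tan²u + 1 = sec²u)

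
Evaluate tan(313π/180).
tan(313π/180) = -1.072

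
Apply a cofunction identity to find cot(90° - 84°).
cot(90° - 84°) = tan(84°) = 9.514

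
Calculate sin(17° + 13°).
sin(17° + 13°) = sin 17° cos 13° + cos 17° sin 13° = 1/2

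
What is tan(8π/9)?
tan(8π/9) = -0.364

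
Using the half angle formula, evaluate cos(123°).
cos(123°) = -√((1 + cos 246°)/2) = -0.5446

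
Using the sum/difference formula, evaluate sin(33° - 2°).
sin(33° - 2°) = sin 33° cos 2° - cos 33° sin 2° = 0.515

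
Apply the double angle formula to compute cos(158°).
cos(158°) = cos²79° - sin²79° = -0.9272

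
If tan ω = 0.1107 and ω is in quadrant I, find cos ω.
cos ω = 0.9939 (using tan²ω + 1 = sec²ω)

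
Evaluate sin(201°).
sin(201°) = -0.3584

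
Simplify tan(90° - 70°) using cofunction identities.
tan(90° - 70°) = cot(70°)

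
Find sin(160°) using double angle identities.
sin(160°) = 2 sin 80° cos 80° = 0.342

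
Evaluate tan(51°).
tan(51°) = 1.235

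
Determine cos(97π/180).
cos(97π/180) = -0.1219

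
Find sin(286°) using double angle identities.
sin(286°) = 2 sin 143° cos 143° = -0.9613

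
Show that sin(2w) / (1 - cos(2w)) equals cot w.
LHS = 2 sin w cos w / (2sin²w) = cos w/sin w = cot w = RHS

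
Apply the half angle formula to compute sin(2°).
sin(2°) = √((1 - cos 4°)/2) = 0.0349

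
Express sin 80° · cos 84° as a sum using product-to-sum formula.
sin 80° cos 84° = (1/2)[sin(80°+84°) + sin(80°-84°)]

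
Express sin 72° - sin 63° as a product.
sin 72° - sin 63° = 2 cos(67.5°) sin(4.5°)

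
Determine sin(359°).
sin(359°) = -0.01745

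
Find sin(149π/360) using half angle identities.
sin(149π/360) = √((1 - cos 149π/180)/2) = 0.9636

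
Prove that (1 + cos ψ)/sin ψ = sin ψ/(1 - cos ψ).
RHS = sin ψ(1 + cos ψ) / ((1 - cos ψ)(1 + cos ψ)) = sin ψ(1 + cos ψ) / (1 - cos²ψ) = sin ψ(1 + cos ψ) / sin²ψ = (1 + cos ψ)/sin ψ = LHS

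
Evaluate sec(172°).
sec(172°) = -1.01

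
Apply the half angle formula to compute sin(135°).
sin(135°) = √((1 - cos 270°)/2) = √2/2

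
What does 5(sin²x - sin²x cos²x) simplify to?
5(sin²x - sin²x cos²x) = 5(sin⁴x) (using Factoring)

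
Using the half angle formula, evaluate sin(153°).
sin(153°) = √((1 - cos 306°)/2) = 0.454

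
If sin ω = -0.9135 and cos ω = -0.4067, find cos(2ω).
cos(2ω) = cos²ω - sin²ω = -0.6691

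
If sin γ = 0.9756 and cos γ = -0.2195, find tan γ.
tan γ = sin γ / cos γ = -4.445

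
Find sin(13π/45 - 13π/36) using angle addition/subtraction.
sin(13π/45 - 13π/36) = sin 13π/45 cos 13π/36 - cos 13π/45 sin 13π/36 = -0.225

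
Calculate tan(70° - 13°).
tan(70° - 13°) = (tan 70° - tan 13°)/(1 + tan 70° tan 13°) = 1.54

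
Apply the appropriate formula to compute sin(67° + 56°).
sin(67° + 56°) = sin 67° cos 56° + cos 67° sin 56° = 0.8387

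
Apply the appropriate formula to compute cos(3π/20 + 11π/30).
cos(3π/20 + 11π/30) = cos 3π/20 cos 11π/30 - sin 3π/20 sin 11π/30 = -0.05234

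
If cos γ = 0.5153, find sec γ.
sec γ = 1/cos γ = 1.941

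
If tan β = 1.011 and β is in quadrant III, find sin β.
sin β = -0.711 (using tan²β + 1 = sec²β)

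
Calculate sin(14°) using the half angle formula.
sin(14°) = √((1 - cos 28°)/2) = 0.2419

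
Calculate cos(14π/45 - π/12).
cos(14π/45 - π/12) = cos 14π/45 cos π/12 + sin 14π/45 sin π/12 = 0.7547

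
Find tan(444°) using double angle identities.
tan(444°) = 2 tan 222° / (1 - tan²222°) = 9.514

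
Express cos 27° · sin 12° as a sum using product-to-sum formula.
cos 27° sin 12° = (1/2)[sin(27°+12°) - sin(27°-12°)]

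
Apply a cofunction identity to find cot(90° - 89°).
cot(90° - 89°) = tan(89°) = 57.29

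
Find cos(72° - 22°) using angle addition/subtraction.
cos(72° - 22°) = cos 72° cos 22° + sin 72° sin 22° = 0.6428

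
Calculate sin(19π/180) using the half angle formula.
sin(19π/180) = √((1 - cos 19π/90)/2) = 0.3256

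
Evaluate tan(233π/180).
tan(233π/180) = 1.327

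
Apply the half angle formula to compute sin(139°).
sin(139°) = √((1 - cos 278°)/2) = 0.6561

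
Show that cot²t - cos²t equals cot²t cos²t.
LHS = cos²t/sin²t - cos²t = cos²t(1/sin²t - 1) = cos²t · (1 - sin²t)/sin²t = cos²t · cos²t/sin²t = cos²t · cot²t = RHS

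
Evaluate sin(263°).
sin(263°) = -0.9925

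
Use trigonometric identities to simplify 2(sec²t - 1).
2(sec²t - 1) = 2(tan²t) (using Pythagorean identity)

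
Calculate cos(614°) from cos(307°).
cos(614°) = cos²307° - sin²307° = -0.2756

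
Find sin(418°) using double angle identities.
sin(418°) = 2 sin 209° cos 209° = 0.848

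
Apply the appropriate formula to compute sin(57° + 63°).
sin(57° + 63°) = sin 57° cos 63° + cos 57° sin 63° = √3/2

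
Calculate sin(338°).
sin(338°) = -0.3746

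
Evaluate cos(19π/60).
cos(19π/60) = 0.5446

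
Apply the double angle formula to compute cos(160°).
cos(160°) = 1 - 2sin²80° = -0.9397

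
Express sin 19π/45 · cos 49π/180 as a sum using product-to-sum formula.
sin 19π/45 cos 49π/180 = (1/2)[sin(19π/45+49π/180) + sin(19π/45-49π/180)]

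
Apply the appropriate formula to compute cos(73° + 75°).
cos(73° + 75°) = cos 73° cos 75° - sin 73° sin 75° = -0.848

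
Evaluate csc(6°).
csc(6°) = 9.567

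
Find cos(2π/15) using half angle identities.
cos(2π/15) = √((1 + cos 4π/15)/2) = 0.9135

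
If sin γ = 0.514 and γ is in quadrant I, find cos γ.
cos γ = 0.8578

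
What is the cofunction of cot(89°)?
cot(89°) = tan(90° - 89°) = tan(1°)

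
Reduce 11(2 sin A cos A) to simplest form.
11(2 sin A cos A) = 11(sin(2A)) (using Double angle)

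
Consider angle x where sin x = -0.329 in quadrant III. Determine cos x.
cos x = ±√(1 - sin²x) = -0.9443 (negative in QIII)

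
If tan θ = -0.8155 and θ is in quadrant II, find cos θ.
cos θ = -0.775 (using tan²θ + 1 = sec²θ)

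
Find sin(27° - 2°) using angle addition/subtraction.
sin(27° - 2°) = sin 27° cos 2° - cos 27° sin 2° = 0.4226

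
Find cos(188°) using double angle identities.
cos(188°) = cos²94° - sin²94° = -0.9903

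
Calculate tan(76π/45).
tan(76π/45) = -1.483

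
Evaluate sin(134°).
sin(134°) = 0.7193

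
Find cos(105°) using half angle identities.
cos(105°) = -√((1 + cos 210°)/2) = -(√6-√2)/4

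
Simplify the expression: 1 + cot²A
1 + cot²A = csc²A (using Pythagorean identity)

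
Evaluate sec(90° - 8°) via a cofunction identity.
sec(90° - 8°) = csc(8°) = 7.185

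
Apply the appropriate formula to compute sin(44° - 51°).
sin(44° - 51°) = sin 44° cos 51° - cos 44° sin 51° = -0.1219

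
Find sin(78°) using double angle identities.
sin(78°) = 2 sin 39° cos 39° = 0.9781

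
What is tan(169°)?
tan(169°) = -0.1944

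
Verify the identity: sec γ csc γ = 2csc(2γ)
RHS = 2/sin(2γ) = 2/(2 sin γ cos γ) = 1/(sin γ cos γ) = (1/cos γ)(1/sin γ) = sec γ csc γ = LHS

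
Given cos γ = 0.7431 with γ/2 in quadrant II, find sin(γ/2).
sin(γ/2) = ±√((1 - cos γ)/2); positive since γ/2 ∈ QII, so sin(γ/2) = 0.3584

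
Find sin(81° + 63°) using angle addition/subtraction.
sin(81° + 63°) = sin 81° cos 63° + cos 81° sin 63° = 0.5878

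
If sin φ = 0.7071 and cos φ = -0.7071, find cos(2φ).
cos(2φ) = cos²φ - sin²φ = 0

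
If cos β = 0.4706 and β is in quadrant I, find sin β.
sin β = 0.8823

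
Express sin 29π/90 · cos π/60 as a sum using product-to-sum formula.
sin 29π/90 cos π/60 = (1/2)[sin(29π/90+π/60) + sin(29π/90-π/60)]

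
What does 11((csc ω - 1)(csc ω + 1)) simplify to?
11((csc ω - 1)(csc ω + 1)) = 11(cot²ω) (using Diff. of squares)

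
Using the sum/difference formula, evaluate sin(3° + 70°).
sin(3° + 70°) = sin 3° cos 70° + cos 3° sin 70° = 0.9563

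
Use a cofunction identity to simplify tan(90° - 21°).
tan(90° - 21°) = cot(21°)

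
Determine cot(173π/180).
cot(173π/180) = -8.144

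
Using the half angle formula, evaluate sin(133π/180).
sin(133π/180) = √((1 - cos 133π/90)/2) = 0.7314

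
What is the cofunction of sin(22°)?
sin(22°) = cos(90° - 22°) = cos(68°)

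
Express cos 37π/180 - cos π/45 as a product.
cos 37π/180 - cos π/45 = -2 sin(41π/360) sin(11π/120)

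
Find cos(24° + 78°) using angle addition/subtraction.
cos(24° + 78°) = cos 24° cos 78° - sin 24° sin 78° = -0.2079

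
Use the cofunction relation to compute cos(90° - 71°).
cos(90° - 71°) = sin(71°) = 0.9455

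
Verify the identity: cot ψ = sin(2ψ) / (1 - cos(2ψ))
RHS = 2 sin ψ cos ψ / (2sin²ψ) = cos ψ/sin ψ = cot ψ = LHS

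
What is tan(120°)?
tan(120°) = -√3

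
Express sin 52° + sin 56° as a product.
sin 52° + sin 56° = 2 sin(54°) cos(-2°)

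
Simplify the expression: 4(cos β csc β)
4(cos β csc β) = 4(cot β) (using Reciprocal + quotient)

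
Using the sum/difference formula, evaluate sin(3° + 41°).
sin(3° + 41°) = sin 3° cos 41° + cos 3° sin 41° = 0.6947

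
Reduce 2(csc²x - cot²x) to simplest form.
2(csc²x - cot²x) = 2 (using Pythagorean identity)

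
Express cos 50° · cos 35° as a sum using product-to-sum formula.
cos 50° cos 35° = (1/2)[cos(50°-35°) + cos(50°+35°)]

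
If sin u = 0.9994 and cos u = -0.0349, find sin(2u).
sin(2u) = 2 sin u cos u = -0.06976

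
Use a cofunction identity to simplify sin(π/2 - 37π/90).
sin(π/2 - 37π/90) = cos(37π/90)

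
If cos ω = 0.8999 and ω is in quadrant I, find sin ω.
sin ω = 0.4361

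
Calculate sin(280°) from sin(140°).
sin(280°) = 2 sin 140° cos 140° = -0.9848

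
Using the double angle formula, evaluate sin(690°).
sin(690°) = 2 sin 345° cos 345° = -1/2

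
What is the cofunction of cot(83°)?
cot(83°) = tan(90° - 83°) = tan(7°)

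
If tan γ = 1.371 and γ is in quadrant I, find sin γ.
sin γ = 0.8079 (using tan²γ + 1 = sec²γ)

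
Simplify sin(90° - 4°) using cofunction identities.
sin(90° - 4°) = cos(4°)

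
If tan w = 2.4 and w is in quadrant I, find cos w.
cos w = 0.3846 (using tan²w + 1 = sec²w)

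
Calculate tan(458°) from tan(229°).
tan(458°) = 2 tan 229° / (1 - tan²229°) = -7.115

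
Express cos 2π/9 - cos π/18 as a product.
cos 2π/9 - cos π/18 = -2 sin(5π/36) sin(π/12)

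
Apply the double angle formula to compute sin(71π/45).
sin(71π/45) = 2 sin 71π/90 cos 71π/90 = -0.9703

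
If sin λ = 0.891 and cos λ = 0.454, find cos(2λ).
cos(2λ) = cos²λ - sin²λ = -0.5878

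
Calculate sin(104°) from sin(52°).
sin(104°) = 2 sin 52° cos 52° = 0.9703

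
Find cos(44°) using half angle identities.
cos(44°) = √((1 + cos 88°)/2) = 0.7193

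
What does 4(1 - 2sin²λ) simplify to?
4(1 - 2sin²λ) = 4(cos(2λ)) (using Double angle)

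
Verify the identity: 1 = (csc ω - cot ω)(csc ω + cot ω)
RHS = csc²ω - cot²ω = (1 + cot²ω) - cot²ω = 1 = LHS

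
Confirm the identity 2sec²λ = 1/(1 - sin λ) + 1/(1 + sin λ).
RHS = [(1 + sin λ) + (1 - sin λ)] / [(1 - sin λ)(1 + sin λ)] = 2/(1 - sin²λ) = 2/cos²λ = 2sec²λ = LHS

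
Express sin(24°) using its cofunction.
sin(24°) = cos(90° - 24°) = cos(66°)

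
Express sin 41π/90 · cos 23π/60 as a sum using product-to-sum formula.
sin 41π/90 cos 23π/60 = (1/2)[sin(41π/90+23π/60) + sin(41π/90-23π/60)]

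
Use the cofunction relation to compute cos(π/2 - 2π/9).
cos(π/2 - 2π/9) = sin(2π/9) = 0.6428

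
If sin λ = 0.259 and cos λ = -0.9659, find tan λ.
tan λ = sin λ / cos λ = -0.2681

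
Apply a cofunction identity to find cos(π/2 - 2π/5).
cos(π/2 - 2π/5) = sin(2π/5) = 0.9511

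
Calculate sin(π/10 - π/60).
sin(π/10 - π/60) = sin π/10 cos π/60 - cos π/10 sin π/60 = (√6-√2)/4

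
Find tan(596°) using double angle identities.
tan(596°) = 2 tan 298° / (1 - tan²298°) = 1.483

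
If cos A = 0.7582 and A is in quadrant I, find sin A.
sin A = 0.652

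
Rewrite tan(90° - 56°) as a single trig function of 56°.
tan(90° - 56°) = cot(56°)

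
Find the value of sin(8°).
sin(8°) = 0.1392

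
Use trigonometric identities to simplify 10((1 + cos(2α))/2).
10((1 + cos(2α))/2) = 10(cos²α) (using Power reduction)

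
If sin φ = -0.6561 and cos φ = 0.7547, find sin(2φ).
sin(2φ) = 2 sin φ cos φ = -0.9903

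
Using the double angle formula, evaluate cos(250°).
cos(250°) = cos²125° - sin²125° = -0.342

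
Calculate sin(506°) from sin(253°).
sin(506°) = 2 sin 253° cos 253° = 0.5592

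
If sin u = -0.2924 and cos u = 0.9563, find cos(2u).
cos(2u) = cos²u - sin²u = 0.829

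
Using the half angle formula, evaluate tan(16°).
tan(16°) = sin 32° / (1 + cos 32°) = 0.2867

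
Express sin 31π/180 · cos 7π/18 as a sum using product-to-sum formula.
sin 31π/180 cos 7π/18 = (1/2)[sin(31π/180+7π/18) + sin(31π/180-7π/18)]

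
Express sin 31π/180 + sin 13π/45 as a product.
sin 31π/180 + sin 13π/45 = 2 sin(83π/360) cos(-7π/120)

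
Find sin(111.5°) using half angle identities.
sin(111.5°) = √((1 - cos 223°)/2) = 0.9304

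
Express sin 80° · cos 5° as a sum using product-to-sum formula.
sin 80° cos 5° = (1/2)[sin(80°+5°) + sin(80°-5°)]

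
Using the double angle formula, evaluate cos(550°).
cos(550°) = cos²275° - sin²275° = -0.9848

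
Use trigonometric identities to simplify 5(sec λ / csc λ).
5(sec λ / csc λ) = 5(tan λ) (using Reciprocal identities)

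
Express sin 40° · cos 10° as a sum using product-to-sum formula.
sin 40° cos 10° = (1/2)[sin(40°+10°) + sin(40°-10°)]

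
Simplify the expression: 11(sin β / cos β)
11(sin β / cos β) = 11(tan β) (using Quotient identity)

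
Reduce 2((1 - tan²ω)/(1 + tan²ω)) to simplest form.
2((1 - tan²ω)/(1 + tan²ω)) = 2(cos(2ω)) (using Double angle)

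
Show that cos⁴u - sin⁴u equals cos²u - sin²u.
LHS = (cos²u - sin²u)(cos²u + sin²u) = (cos²u - sin²u) · 1 = cos²u - sin²u = RHS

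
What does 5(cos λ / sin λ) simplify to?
5(cos λ / sin λ) = 5(cot λ) (using Quotient identity)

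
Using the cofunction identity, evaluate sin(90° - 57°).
sin(90° - 57°) = cos(57°) = 0.5446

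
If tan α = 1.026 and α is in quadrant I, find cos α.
cos α = 0.698 (using tan²α + 1 = sec²α)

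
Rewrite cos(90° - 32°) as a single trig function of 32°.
cos(90° - 32°) = sin(32°)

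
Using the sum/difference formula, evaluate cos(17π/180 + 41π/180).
cos(17π/180 + 41π/180) = cos 17π/180 cos 41π/180 - sin 17π/180 sin 41π/180 = 0.5299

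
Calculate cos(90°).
cos(90°) = 0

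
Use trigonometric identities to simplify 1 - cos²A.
1 - cos²A = sin²A (using Pythagorean identity)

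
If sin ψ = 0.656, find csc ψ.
csc ψ = 1/sin ψ = 1.524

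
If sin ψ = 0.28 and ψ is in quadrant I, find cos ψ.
cos ψ = 0.96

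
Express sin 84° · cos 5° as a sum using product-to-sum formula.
sin 84° cos 5° = (1/2)[sin(84°+5°) + sin(84°-5°)]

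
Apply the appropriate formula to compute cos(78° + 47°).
cos(78° + 47°) = cos 78° cos 47° - sin 78° sin 47° = -0.5736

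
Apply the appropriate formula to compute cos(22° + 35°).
cos(22° + 35°) = cos 22° cos 35° - sin 22° sin 35° = 0.5446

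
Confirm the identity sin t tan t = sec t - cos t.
RHS = 1/cos t - cos t = (1 - cos²t)/cos t = sin²t/cos t = sin t · (sin t/cos t) = sin t tan t = LHS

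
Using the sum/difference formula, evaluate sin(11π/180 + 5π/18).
sin(11π/180 + 5π/18) = sin 11π/180 cos 5π/18 + cos 11π/180 sin 5π/18 = 0.8746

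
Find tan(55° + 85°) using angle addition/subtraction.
tan(55° + 85°) = (tan 55° + tan 85°)/(1 - tan 55° tan 85°) = -0.8391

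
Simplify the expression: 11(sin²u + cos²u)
11(sin²u + cos²u) = 11 (using Pythagorean identity)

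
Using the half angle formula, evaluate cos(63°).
cos(63°) = √((1 + cos 126°)/2) = 0.454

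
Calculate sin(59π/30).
sin(59π/30) = -0.1045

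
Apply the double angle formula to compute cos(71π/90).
cos(71π/90) = cos²71π/180 - sin²71π/180 = -0.788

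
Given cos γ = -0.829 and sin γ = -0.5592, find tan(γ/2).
tan(γ/2) = sin γ / (1 + cos γ) = -3.27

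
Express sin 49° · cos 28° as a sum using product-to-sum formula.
sin 49° cos 28° = (1/2)[sin(49°+28°) + sin(49°-28°)]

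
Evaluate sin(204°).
sin(204°) = -0.4067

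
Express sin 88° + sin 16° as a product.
sin 88° + sin 16° = 2 sin(52°) cos(36°)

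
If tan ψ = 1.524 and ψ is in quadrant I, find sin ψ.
sin ψ = 0.8361 (using tan²ψ + 1 = sec²ψ)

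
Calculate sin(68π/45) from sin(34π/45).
sin(68π/45) = 2 sin 34π/45 cos 34π/45 = -0.9994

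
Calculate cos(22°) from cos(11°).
cos(22°) = cos²11° - sin²11° = 0.9272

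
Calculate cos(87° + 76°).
cos(87° + 76°) = cos 87° cos 76° - sin 87° sin 76° = -0.9563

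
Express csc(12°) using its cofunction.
csc(12°) = sec(90° - 12°) = sec(78°)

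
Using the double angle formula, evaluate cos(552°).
cos(552°) = 2cos²276° - 1 = -0.9781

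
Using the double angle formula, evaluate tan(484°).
tan(484°) = 2 tan 242° / (1 - tan²242°) = -1.483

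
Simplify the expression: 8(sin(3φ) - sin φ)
8(sin(3φ) - sin φ) = 8(2 cos(2φ) sin φ) (using Sum-to-product)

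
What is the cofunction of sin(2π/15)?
sin(2π/15) = cos(π/2 - 2π/15) = cos(11π/30)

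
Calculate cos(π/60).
cos(π/60) = 0.9986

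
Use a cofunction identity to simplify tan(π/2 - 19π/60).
tan(π/2 - 19π/60) = cot(19π/60)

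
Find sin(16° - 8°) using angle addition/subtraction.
sin(16° - 8°) = sin 16° cos 8° - cos 16° sin 8° = 0.1392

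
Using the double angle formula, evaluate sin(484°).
sin(484°) = 2 sin 242° cos 242° = 0.829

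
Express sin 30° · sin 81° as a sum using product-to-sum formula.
sin 30° sin 81° = (1/2)[cos(30°-81°) - cos(30°+81°)]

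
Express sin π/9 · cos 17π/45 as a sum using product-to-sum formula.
sin π/9 cos 17π/45 = (1/2)[sin(π/9+17π/45) + sin(π/9-17π/45)]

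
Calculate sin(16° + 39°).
sin(16° + 39°) = sin 16° cos 39° + cos 16° sin 39° = 0.8192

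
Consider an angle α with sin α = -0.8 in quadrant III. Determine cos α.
cos α = ±√(1 - sin²α) = -0.6 (negative in QIII)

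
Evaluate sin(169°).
sin(169°) = 0.1908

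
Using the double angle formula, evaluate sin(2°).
sin(2°) = 2 sin 1° cos 1° = 0.0349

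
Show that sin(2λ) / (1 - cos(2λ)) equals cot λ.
LHS = 2 sin λ cos λ / (2sin²λ) = cos λ/sin λ = cot λ = RHS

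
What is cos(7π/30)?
cos(7π/30) = 0.7431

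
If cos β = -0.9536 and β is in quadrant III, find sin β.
sin β = -0.3011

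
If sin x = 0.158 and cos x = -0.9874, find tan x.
tan x = sin x / cos x = -0.16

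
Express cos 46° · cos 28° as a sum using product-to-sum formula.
cos 46° cos 28° = (1/2)[cos(46°-28°) + cos(46°+28°)]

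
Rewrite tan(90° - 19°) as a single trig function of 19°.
tan(90° - 19°) = cot(19°)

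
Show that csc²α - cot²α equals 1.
LHS = 1/sin²α - cos²α/sin²α = (1 - cos²α)/sin²α = sin²α/sin²α = 1 = RHS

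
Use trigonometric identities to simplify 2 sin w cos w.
2 sin w cos w = sin(2w) (using Double angle)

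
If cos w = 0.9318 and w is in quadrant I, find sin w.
sin w = 0.363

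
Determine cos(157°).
cos(157°) = -0.9205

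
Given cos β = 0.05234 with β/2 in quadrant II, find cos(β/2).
cos(β/2) = ±√((1 + cos β)/2); negative since β/2 ∈ QII, so cos(β/2) = -0.7254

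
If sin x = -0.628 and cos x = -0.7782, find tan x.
tan x = sin x / cos x = 0.807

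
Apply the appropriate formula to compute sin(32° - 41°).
sin(32° - 41°) = sin 32° cos 41° - cos 32° sin 41° = -0.1564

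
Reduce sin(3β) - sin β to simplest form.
sin(3β) - sin β = 2 cos(2β) sin β (using Sum-to-product)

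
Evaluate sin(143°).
sin(143°) = 0.6018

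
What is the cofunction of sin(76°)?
sin(76°) = cos(90° - 76°) = cos(14°)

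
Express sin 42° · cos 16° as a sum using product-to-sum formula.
sin 42° cos 16° = (1/2)[sin(42°+16°) + sin(42°-16°)]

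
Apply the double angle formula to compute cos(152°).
cos(152°) = 1 - 2sin²76° = -0.8829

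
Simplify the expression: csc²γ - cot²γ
csc²γ - cot²γ = 1 (using Pythagorean identity)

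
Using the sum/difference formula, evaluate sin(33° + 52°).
sin(33° + 52°) = sin 33° cos 52° + cos 33° sin 52° = 0.9962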